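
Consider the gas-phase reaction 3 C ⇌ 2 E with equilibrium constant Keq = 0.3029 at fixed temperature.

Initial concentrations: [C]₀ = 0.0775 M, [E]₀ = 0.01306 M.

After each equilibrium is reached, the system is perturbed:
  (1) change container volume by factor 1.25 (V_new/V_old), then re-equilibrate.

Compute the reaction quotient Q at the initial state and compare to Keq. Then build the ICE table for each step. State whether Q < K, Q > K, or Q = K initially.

Q₀ = 0.3664 vs Keq = 0.3029 ⇒ Q>K, reverse
Step 1:
                   C          E
  Initial     0.0775    0.01306
  Change    0.001321 -8.8089e-04
  Equil      0.07882    0.01218
  solve Keq expr → x = -4.4045e-04; check Q = 0.3029
Then change container volume by factor 1.25 (V_new/V_old).
Step 2:
                   C          E
  Initial    0.06306   0.009743
  Change    0.001176 -7.8377e-04
  Equil      0.06423    0.00896
  solve Keq expr → x = -3.9189e-04; check Q = 0.3029

Q₀ = 0.3664; Q > K (proceeds reverse)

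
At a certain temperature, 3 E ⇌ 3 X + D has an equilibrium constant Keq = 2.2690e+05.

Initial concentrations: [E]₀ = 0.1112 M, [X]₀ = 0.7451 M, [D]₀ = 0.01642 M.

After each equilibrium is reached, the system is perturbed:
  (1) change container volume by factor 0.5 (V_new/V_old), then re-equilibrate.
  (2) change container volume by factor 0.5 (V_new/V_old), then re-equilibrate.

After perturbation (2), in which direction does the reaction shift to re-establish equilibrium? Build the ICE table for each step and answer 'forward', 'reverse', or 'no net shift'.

Q₀ = 4.94 vs Keq = 2.2690e+05 ⇒ Q<K, forward
Step 1:
                  E         X         D
  I          0.1112    0.7451   0.01642
  C          -0.106     0.106   0.03533
  E          0.0052    0.8511   0.05175
  solve Keq expr → x = 0.03533; check Q = 2.2690e+05
Then change container volume by factor 0.5 (V_new/V_old).
Step 2:
                  E         X         D
  I          0.0104     1.702    0.1035
  C        0.002646 -0.002646 -8.8187e-04
  E         0.01305       1.7    0.1026
  solve Keq expr → x = -8.8187e-04; check Q = 2.2690e+05
Then change container volume by factor 0.5 (V_new/V_old).
Step 3:
                  E         X         D
  I         0.02609     3.399    0.2052
  C          0.0066   -0.0066   -0.0022
  E         0.03269     3.393     0.203
  solve Keq expr → x = -0.0022; check Q = 2.2690e+05

Direction: reverse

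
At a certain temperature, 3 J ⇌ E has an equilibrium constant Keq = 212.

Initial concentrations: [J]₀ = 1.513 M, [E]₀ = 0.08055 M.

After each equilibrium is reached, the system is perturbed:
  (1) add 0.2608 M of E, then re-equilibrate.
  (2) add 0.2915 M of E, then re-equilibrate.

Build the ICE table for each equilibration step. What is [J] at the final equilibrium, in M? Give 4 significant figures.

[J]_eq = 0.1721 M

Q₀ = 0.02326 vs Keq = 212 ⇒ Q<K, forward
Step 1:
                   J          E
  I            1.513    0.08055
  C           -1.376     0.4588
  E           0.1365     0.5394
  solve Keq expr → x = 0.4588; check Q = 212
Then add 0.2608 M of E.
Step 2:
                   J          E
  I           0.1365     0.8002
  C          0.01877  -0.006258
  E           0.1553     0.7939
  solve Keq expr → x = -0.006258; check Q = 212
Then add 0.2915 M of E.
Step 3:
                   J          E
  I           0.1553      1.085
  C          0.01677  -0.005589
  E           0.1721       1.08
  solve Keq expr → x = -0.005589; check Q = 212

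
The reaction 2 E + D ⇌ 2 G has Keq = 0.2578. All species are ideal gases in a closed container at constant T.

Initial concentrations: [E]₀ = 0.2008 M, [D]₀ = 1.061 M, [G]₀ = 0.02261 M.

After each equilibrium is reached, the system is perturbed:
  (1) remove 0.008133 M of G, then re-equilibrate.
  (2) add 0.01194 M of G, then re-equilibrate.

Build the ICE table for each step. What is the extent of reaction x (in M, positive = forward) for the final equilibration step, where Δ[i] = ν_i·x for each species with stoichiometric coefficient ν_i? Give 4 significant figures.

x = -0.003891 M

Q₀ = 0.01195 vs Keq = 0.2578 ⇒ Q<K, forward
Step 1:
                  E         D         G
  Initial    0.2008     1.061   0.02261
  Change   -0.05347  -0.02673   0.05347
  Equil      0.1473     1.034   0.07608
  solve Keq expr → x = 0.02673; check Q = 0.2578
Then remove 0.008133 M of G.
Step 2:
                  E         D         G
  Initial    0.1473     1.034   0.06794
  Change  -0.005301 -0.002651  0.005301
  Equil       0.142     1.032   0.07325
  solve Keq expr → x = 0.002651; check Q = 0.2578
Then add 0.01194 M of G.
Step 3:
                  E         D         G
  Initial     0.142     1.032   0.08519
  Change   0.007781  0.003891 -0.007781
  Equil      0.1498     1.036    0.0774
  solve Keq expr → x = -0.003891; check Q = 0.2578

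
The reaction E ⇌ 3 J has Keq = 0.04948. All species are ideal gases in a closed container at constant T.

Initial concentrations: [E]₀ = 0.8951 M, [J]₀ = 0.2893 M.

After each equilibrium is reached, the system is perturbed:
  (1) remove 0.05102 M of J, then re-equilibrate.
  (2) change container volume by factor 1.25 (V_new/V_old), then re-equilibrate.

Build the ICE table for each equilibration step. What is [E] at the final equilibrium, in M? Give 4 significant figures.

Q₀ = 0.02705 vs Keq = 0.04948 ⇒ Q<K, forward
Step 1:
                  E         J
  Initial    0.8951    0.2893
  Change   -0.02059   0.06177
  Equil      0.8745    0.3511
  solve Keq expr → x = 0.02059; check Q = 0.04948
Then remove 0.05102 M of J.
Step 2:
                  E         J
  Initial    0.8745    0.3001
  Change   -0.01628   0.04883
  Equil      0.8582    0.3489
  solve Keq expr → x = 0.01628; check Q = 0.04948
Then change container volume by factor 1.25 (V_new/V_old).
Step 3:
                  E         J
  Initial    0.6866    0.2791
  Change   -0.01417   0.04252
  Equil      0.6724    0.3216
  solve Keq expr → x = 0.01417; check Q = 0.04948

[E]_eq = 0.6724 M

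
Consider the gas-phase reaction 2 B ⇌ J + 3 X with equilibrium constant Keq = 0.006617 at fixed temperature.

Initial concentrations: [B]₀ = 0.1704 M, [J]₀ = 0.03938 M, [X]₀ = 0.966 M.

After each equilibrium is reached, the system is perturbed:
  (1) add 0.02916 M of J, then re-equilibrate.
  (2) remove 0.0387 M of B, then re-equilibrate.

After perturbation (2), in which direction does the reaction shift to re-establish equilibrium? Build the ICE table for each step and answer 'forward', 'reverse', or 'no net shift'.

Direction: reverse

Q₀ = 1.223 vs Keq = 0.006617 ⇒ Q>K, reverse
Step 1:
                    B           J           X
  I            0.1704     0.03938       0.966
  C           0.07744    -0.03872     -0.1162
  E            0.2478  6.6217e-04      0.8498
  solve Keq expr → x = -0.03872; check Q = 0.006617
Then add 0.02916 M of J.
Step 2:
                    B           J           X
  I            0.2478     0.02982      0.8498
  C           0.05689    -0.02845    -0.08534
  E            0.3047    0.001375      0.7645
  solve Keq expr → x = -0.02845; check Q = 0.006617
Then remove 0.0387 M of B.
Step 3:
                    B           J           X
  I             0.266    0.001375      0.7645
  C        6.3626e-04 -3.1813e-04 -9.5439e-04
  E            0.2667    0.001057      0.7636
  solve Keq expr → x = -3.1813e-04; check Q = 0.006617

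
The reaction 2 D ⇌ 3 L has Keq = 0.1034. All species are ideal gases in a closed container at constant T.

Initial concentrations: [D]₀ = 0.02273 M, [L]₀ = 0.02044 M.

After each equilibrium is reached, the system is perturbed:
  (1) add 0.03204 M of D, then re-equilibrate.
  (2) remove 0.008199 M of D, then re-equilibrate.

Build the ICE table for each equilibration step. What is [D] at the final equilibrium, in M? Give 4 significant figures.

Q₀ = 0.01653 vs Keq = 0.1034 ⇒ Q<K, forward
Step 1:
                   D          L
  Initial    0.02273    0.02044
  Change   -0.006463   0.009694
  Equil      0.01627    0.03013
  solve Keq expr → x = 0.003231; check Q = 0.1034
Then add 0.03204 M of D.
Step 2:
                   D          L
  Initial    0.04831    0.03013
  Change    -0.01336    0.02004
  Equil      0.03495    0.05017
  solve Keq expr → x = 0.006679; check Q = 0.1034
Then remove 0.008199 M of D.
Step 3:
                   D          L
  Initial    0.02675    0.05017
  Change    0.003242  -0.004864
  Equil      0.02999    0.04531
  solve Keq expr → x = -0.001621; check Q = 0.1034

[D]_eq = 0.02999 M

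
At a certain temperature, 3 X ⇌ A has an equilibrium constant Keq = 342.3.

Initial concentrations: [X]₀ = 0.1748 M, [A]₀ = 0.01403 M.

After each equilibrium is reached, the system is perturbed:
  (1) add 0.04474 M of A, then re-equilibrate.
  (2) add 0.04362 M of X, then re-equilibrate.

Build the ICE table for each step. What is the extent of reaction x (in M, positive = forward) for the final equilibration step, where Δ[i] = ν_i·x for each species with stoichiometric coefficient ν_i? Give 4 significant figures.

x = 0.01355 M

Q₀ = 2.627 vs Keq = 342.3 ⇒ Q<K, forward
Step 1:
                   X          A
  I           0.1748    0.01403
  C          -0.1207    0.04023
  E          0.05412    0.05426
  solve Keq expr → x = 0.04023; check Q = 342.3
Then add 0.04474 M of A.
Step 2:
                   X          A
  I          0.05412      0.099
  C          0.01117  -0.003724
  E          0.06529    0.09527
  solve Keq expr → x = -0.003724; check Q = 342.3
Then add 0.04362 M of X.
Step 3:
                   X          A
  I           0.1089    0.09527
  C         -0.04066    0.01355
  E          0.06825     0.1088
  solve Keq expr → x = 0.01355; check Q = 342.3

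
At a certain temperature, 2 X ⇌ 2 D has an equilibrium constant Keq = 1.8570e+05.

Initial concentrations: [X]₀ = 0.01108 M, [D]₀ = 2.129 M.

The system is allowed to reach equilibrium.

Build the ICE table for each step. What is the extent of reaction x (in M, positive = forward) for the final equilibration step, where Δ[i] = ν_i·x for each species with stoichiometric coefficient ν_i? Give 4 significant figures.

Q₀ = 3.6921e+04 vs Keq = 1.8570e+05 ⇒ Q<K, forward
Step 1:
                  X         D
  I         0.01108     2.129
  C       -0.006125  0.006125
  E        0.004955     2.135
  solve Keq expr → x = 0.003063; check Q = 1.8570e+05

x = 0.003063 M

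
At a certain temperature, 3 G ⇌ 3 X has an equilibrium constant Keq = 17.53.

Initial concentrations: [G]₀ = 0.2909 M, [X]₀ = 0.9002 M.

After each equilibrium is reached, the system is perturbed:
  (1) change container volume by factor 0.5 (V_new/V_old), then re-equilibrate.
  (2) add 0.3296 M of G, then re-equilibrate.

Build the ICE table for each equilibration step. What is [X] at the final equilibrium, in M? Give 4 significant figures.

Q₀ = 29.63 vs Keq = 17.53 ⇒ Q>K, reverse
Step 1:
                   G          X
  I           0.2909     0.9002
  C          0.04017   -0.04017
  E           0.3311       0.86
  solve Keq expr → x = -0.01339; check Q = 17.53
Then change container volume by factor 0.5 (V_new/V_old).
Step 2:
                   G          X
  I           0.6621       1.72
  C                0          0
  E           0.6621       1.72
  solve Keq expr → x = 0; check Q = 17.53
Then add 0.3296 M of G.
Step 3:
                   G          X
  I           0.9917       1.72
  C           -0.238      0.238
  E           0.7538      1.958
  solve Keq expr → x = 0.07933; check Q = 17.53

[X]_eq = 1.958 M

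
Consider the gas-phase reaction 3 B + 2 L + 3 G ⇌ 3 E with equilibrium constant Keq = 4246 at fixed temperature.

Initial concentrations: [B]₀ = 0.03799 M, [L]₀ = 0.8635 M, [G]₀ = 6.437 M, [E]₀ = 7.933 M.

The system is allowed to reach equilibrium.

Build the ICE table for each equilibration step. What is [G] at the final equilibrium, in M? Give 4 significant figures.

[G]_eq = 6.48 M

Q₀ = 4.5786e+04 vs Keq = 4246 ⇒ Q>K, reverse
Step 1:
                    B           L           G           E
  Initial     0.03799      0.8635       6.437       7.933
  Change      0.04314     0.02876     0.04314    -0.04314
  Equil       0.08113      0.8923        6.48        7.89
  solve Keq expr → x = -0.01438; check Q = 4246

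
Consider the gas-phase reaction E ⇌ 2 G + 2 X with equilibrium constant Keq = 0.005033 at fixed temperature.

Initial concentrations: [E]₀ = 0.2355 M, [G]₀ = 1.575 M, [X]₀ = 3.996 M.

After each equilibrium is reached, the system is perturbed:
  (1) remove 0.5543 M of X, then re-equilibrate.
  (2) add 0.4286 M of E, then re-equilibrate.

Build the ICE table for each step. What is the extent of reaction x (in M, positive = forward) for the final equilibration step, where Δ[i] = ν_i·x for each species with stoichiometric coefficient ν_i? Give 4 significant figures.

x = 0.003521 M

Q₀ = 168.2 vs Keq = 0.005033 ⇒ Q>K, reverse
Step 1:
                    E           G           X
  I            0.2355       1.575       3.996
  C             0.773      -1.546      -1.546
  E             1.008     0.02908        2.45
  solve Keq expr → x = -0.773; check Q = 0.005033
Then remove 0.5543 M of X.
Step 2:
                    E           G           X
  I             1.008     0.02908       1.896
  C         -0.004131    0.008262    0.008262
  E             1.004     0.03734       1.904
  solve Keq expr → x = 0.004131; check Q = 0.005033
Then add 0.4286 M of E.
Step 3:
                    E           G           X
  I             1.433     0.03734       1.904
  C         -0.003521    0.007042    0.007042
  E             1.429     0.04438       1.911
  solve Keq expr → x = 0.003521; check Q = 0.005033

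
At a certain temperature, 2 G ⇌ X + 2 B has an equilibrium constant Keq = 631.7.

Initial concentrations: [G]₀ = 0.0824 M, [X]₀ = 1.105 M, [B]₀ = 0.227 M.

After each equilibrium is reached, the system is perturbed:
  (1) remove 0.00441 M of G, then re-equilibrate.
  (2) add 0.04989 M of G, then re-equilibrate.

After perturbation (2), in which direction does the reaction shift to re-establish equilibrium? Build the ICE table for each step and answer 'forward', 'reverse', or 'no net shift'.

Q₀ = 8.386 vs Keq = 631.7 ⇒ Q<K, forward
Step 1:
                    G           X           B
  I            0.0824       1.105       0.227
  C          -0.06979      0.0349     0.06979
  E           0.01261        1.14      0.2968
  solve Keq expr → x = 0.0349; check Q = 631.7
Then remove 0.00441 M of G.
Step 2:
                    G           X           B
  I          0.008198        1.14      0.2968
  C          0.004219    -0.00211   -0.004219
  E           0.01242       1.138      0.2926
  solve Keq expr → x = -0.00211; check Q = 631.7
Then add 0.04989 M of G.
Step 3:
                    G           X           B
  I           0.06231       1.138      0.2926
  C          -0.04771     0.02386     0.04771
  E           0.01459       1.162      0.3403
  solve Keq expr → x = 0.02386; check Q = 631.7

Direction: forward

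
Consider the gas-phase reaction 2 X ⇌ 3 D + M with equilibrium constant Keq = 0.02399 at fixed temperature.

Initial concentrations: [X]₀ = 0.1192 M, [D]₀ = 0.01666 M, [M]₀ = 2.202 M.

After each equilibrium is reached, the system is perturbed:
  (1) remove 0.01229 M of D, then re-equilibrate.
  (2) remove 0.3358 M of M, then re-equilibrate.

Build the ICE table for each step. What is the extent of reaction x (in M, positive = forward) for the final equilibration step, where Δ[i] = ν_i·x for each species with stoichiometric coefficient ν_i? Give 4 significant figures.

x = 6.8641e-04 M

Q₀ = 7.1662e-04 vs Keq = 0.02399 ⇒ Q<K, forward
Step 1:
                   X          D          M
  I           0.1192    0.01666      2.202
  C         -0.02042    0.03064    0.01021
  E          0.09878     0.0473      2.212
  solve Keq expr → x = 0.01021; check Q = 0.02399
Then remove 0.01229 M of D.
Step 2:
                   X          D          M
  I          0.09878    0.03501      2.212
  C        -0.006729    0.01009   0.003365
  E          0.09205     0.0451      2.216
  solve Keq expr → x = 0.003365; check Q = 0.02399
Then remove 0.3358 M of M.
Step 3:
                   X          D          M
  I          0.09205     0.0451       1.88
  C        -0.001373   0.002059 6.8641e-04
  E          0.09067    0.04716       1.88
  solve Keq expr → x = 6.8641e-04; check Q = 0.02399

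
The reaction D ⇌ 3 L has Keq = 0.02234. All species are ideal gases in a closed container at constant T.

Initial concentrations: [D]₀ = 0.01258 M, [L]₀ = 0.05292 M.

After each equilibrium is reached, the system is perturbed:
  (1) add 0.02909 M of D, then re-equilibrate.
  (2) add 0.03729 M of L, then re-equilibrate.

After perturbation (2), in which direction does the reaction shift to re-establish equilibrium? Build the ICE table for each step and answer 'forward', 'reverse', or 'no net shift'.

Direction: reverse

Q₀ = 0.01178 vs Keq = 0.02234 ⇒ Q<K, forward
Step 1:
                    D           L
  Initial     0.01258     0.05292
  Change    -0.002583     0.00775
  Equil      0.009997     0.06067
  solve Keq expr → x = 0.002583; check Q = 0.02234
Then add 0.02909 M of D.
Step 2:
                    D           L
  Initial     0.03909     0.06067
  Change    -0.008981     0.02694
  Equil       0.03011     0.08761
  solve Keq expr → x = 0.008981; check Q = 0.02234
Then add 0.03729 M of L.
Step 3:
                    D           L
  Initial     0.03011      0.1249
  Change     0.009606    -0.02882
  Equil       0.03971     0.09609
  solve Keq expr → x = -0.009606; check Q = 0.02234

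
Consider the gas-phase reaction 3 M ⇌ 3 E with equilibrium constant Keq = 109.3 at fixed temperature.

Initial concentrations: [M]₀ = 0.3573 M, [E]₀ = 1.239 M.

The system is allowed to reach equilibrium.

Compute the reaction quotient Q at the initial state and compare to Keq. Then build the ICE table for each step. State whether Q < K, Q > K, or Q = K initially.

Q₀ = 41.7 vs Keq = 109.3 ⇒ Q<K, forward
Step 1:
                  M         E
  init       0.3573     1.239
  Δ        -0.08118   0.08118
  eq         0.2761      1.32
  solve Keq expr → x = 0.02706; check Q = 109.3

Q₀ = 41.7; Q < K (proceeds forward)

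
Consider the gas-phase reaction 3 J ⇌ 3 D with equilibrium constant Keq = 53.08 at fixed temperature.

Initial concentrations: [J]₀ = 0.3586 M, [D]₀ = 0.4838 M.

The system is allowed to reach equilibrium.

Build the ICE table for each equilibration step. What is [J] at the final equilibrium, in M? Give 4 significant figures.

[J]_eq = 0.177 M

Q₀ = 2.456 vs Keq = 53.08 ⇒ Q<K, forward
Step 1:
                    J           D
  Initial      0.3586      0.4838
  Change      -0.1816      0.1816
  Equil         0.177      0.6654
  solve Keq expr → x = 0.06052; check Q = 53.08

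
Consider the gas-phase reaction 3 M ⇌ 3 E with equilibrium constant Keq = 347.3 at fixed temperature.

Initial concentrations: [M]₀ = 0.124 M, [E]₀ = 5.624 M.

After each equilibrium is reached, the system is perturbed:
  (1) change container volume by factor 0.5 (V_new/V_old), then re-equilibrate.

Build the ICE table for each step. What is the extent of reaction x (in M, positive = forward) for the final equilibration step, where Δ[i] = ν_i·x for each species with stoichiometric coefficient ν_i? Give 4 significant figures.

x = 0 M

Q₀ = 9.3298e+04 vs Keq = 347.3 ⇒ Q>K, reverse
Step 1:
                  M         E
  I           0.124     5.624
  C          0.5919   -0.5919
  E          0.7159     5.032
  solve Keq expr → x = -0.1973; check Q = 347.3
Then change container volume by factor 0.5 (V_new/V_old).
Step 2:
                  M         E
  I           1.432     10.06
  C               0         0
  E           1.432     10.06
  solve Keq expr → x = 0; check Q = 347.3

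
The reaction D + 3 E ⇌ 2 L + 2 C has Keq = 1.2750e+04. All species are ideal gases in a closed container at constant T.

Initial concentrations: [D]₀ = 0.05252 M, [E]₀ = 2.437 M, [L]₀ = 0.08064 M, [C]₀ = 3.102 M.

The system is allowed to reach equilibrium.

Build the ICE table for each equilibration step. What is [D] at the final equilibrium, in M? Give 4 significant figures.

[D]_eq = 2.3481e-06 M

Q₀ = 0.08232 vs Keq = 1.2750e+04 ⇒ Q<K, forward
Step 1:
                  D         E         L         C
  Initial   0.05252     2.437   0.08064     3.102
  Change   -0.05252   -0.1576     0.105     0.105
  Equil   2.3481e-06     2.279    0.1857     3.207
  solve Keq expr → x = 0.05252; check Q = 1.2750e+04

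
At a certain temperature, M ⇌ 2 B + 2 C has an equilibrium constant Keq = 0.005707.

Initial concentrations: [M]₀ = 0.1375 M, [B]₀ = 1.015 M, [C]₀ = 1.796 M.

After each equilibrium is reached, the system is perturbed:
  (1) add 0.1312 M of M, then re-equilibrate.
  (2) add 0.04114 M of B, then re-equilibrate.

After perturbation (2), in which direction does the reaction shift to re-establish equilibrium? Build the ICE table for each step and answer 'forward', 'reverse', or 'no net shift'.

Direction: reverse

Q₀ = 24.17 vs Keq = 0.005707 ⇒ Q>K, reverse
Step 1:
                    M           B           C
  init         0.1375       1.015       1.796
  Δ            0.4728     -0.9456     -0.9456
  eq           0.6103      0.0694      0.8504
  solve Keq expr → x = -0.4728; check Q = 0.005707
Then add 0.1312 M of M.
Step 2:
                    M           B           C
  init         0.7415      0.0694      0.8504
  Δ         -0.003183    0.006365    0.006365
  eq           0.7383     0.07576      0.8568
  solve Keq expr → x = 0.003183; check Q = 0.005707
Then add 0.04114 M of B.
Step 3:
                    M           B           C
  init         0.7383      0.1169      0.8568
  Δ           0.01838    -0.03676    -0.03676
  eq           0.7567     0.08014        0.82
  solve Keq expr → x = -0.01838; check Q = 0.005707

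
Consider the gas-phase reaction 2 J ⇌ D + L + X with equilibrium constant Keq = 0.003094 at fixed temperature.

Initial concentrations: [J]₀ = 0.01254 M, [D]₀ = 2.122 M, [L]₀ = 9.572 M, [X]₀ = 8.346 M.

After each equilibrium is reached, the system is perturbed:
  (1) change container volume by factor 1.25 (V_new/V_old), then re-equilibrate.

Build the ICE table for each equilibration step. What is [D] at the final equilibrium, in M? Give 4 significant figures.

Q₀ = 1.0780e+06 vs Keq = 0.003094 ⇒ Q>K, reverse
Step 1:
                   J          D          L          X
  init       0.01254      2.122      9.572      8.346
  Δ            4.242     -2.121     -2.121     -2.121
  eq           4.254   0.001207      7.451      6.225
  solve Keq expr → x = -2.121; check Q = 0.003094
Then change container volume by factor 1.25 (V_new/V_old).
Step 2:
                   J          D          L          X
  init         3.403 9.6572e-04      5.961       4.98
  Δ       -4.8196e-04 2.4098e-04 2.4098e-04 2.4098e-04
  eq           3.403   0.001207      5.961       4.98
  solve Keq expr → x = 2.4098e-04; check Q = 0.003094

[D]_eq = 0.001207 M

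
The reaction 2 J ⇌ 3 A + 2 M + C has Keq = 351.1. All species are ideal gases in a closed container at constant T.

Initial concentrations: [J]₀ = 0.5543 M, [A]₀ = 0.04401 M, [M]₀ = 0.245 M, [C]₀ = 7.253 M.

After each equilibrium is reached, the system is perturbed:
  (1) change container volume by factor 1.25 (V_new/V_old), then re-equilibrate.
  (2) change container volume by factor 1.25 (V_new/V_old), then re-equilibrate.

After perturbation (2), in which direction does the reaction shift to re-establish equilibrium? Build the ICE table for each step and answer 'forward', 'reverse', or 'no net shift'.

Q₀ = 1.2079e-04 vs Keq = 351.1 ⇒ Q<K, forward
Step 1:
                   J          A          M          C
  Initial     0.5543    0.04401      0.245      7.253
  Change     -0.4827     0.7241     0.4827     0.2414
  Equil      0.07157     0.7681     0.7277      7.494
  solve Keq expr → x = 0.2414; check Q = 351.1
Then change container volume by factor 1.25 (V_new/V_old).
Step 2:
                   J          A          M          C
  Initial    0.05726     0.6145     0.5822      5.995
  Change    -0.01712    0.02568    0.01712   0.008559
  Equil      0.04014     0.6402     0.5993      6.004
  solve Keq expr → x = 0.008559; check Q = 351.1
Then change container volume by factor 1.25 (V_new/V_old).
Step 3:
                   J          A          M          C
  Initial    0.03211     0.5121     0.4794      4.803
  Change    -0.01017    0.01525    0.01017   0.005084
  Equil      0.02194     0.5274     0.4896      4.808
  solve Keq expr → x = 0.005084; check Q = 351.1

Direction: forward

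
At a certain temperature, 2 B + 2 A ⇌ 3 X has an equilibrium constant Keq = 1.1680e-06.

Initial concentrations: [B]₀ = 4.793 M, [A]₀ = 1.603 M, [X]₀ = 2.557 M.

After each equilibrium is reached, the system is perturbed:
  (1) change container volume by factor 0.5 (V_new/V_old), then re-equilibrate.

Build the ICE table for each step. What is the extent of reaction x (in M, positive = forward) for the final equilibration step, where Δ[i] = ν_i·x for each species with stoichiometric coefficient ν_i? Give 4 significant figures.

x = 0.0136 M

Q₀ = 0.2832 vs Keq = 1.1680e-06 ⇒ Q>K, reverse
Step 1:
                   B          A          X
  Initial      4.793      1.603      2.557
  Change       1.651      1.651     -2.477
  Equil        6.444      3.254    0.08009
  solve Keq expr → x = -0.8256; check Q = 1.1680e-06
Then change container volume by factor 0.5 (V_new/V_old).
Step 2:
                   B          A          X
  Initial      12.89      6.509     0.1602
  Change    -0.02719   -0.02719    0.04079
  Equil        12.86      6.481      0.201
  solve Keq expr → x = 0.0136; check Q = 1.1680e-06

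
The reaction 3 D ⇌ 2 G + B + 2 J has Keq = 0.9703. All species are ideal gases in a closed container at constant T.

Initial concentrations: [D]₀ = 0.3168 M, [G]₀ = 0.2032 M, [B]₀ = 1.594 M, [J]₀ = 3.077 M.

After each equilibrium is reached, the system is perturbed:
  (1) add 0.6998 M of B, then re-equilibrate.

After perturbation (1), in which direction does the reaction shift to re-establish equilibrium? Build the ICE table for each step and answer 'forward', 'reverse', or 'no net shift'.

Q₀ = 19.6 vs Keq = 0.9703 ⇒ Q>K, reverse
Step 1:
                    D           G           B           J
  I            0.3168      0.2032       1.594       3.077
  C            0.1688     -0.1125    -0.05626     -0.1125
  E            0.4856     0.09067       1.538       2.964
  solve Keq expr → x = -0.05626; check Q = 0.9703
Then add 0.6998 M of B.
Step 2:
                    D           G           B           J
  I            0.4856     0.09067       2.238       2.964
  C           0.01677    -0.01118   -0.005589    -0.01118
  E            0.5024     0.07949       2.232       2.953
  solve Keq expr → x = -0.005589; check Q = 0.9703

Direction: reverse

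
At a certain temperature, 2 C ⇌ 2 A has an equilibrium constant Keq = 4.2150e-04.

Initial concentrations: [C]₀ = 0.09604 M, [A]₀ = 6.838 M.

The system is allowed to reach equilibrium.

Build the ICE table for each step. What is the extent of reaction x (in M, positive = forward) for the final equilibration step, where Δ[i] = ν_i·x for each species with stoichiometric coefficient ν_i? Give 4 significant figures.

Q₀ = 5069 vs Keq = 4.2150e-04 ⇒ Q>K, reverse
Step 1:
                    C           A
  I           0.09604       6.838
  C             6.699      -6.699
  E             6.795      0.1395
  solve Keq expr → x = -3.349; check Q = 4.2150e-04

x = -3.349 M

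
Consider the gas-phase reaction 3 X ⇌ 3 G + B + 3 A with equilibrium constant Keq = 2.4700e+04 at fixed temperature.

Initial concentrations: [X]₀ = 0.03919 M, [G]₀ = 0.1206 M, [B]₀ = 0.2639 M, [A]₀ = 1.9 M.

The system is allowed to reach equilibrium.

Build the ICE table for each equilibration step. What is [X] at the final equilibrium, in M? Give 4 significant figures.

Q₀ = 52.75 vs Keq = 2.4700e+04 ⇒ Q<K, forward
Step 1:
                   X          G          B          A
  Initial    0.03919     0.1206     0.2639        1.9
  Change    -0.03258    0.03258    0.01086    0.03258
  Equil     0.006608     0.1532     0.2748      1.933
  solve Keq expr → x = 0.01086; check Q = 2.4700e+04

[X]_eq = 0.006608 M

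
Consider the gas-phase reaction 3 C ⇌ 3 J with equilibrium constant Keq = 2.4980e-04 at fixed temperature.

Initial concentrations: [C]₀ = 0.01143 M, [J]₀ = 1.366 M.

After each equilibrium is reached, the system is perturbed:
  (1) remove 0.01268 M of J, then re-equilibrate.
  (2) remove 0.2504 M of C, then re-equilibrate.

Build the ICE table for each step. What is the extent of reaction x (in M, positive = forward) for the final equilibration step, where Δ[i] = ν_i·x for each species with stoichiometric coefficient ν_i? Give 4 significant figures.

x = -0.004945 M

Q₀ = 1.7069e+06 vs Keq = 2.4980e-04 ⇒ Q>K, reverse
Step 1:
                   C          J
  I          0.01143      1.366
  C            1.284     -1.284
  E            1.296    0.08161
  solve Keq expr → x = -0.4281; check Q = 2.4980e-04
Then remove 0.01268 M of J.
Step 2:
                   C          J
  I            1.296    0.06893
  C         -0.01193    0.01193
  E            1.284    0.08086
  solve Keq expr → x = 0.003976; check Q = 2.4980e-04
Then remove 0.2504 M of C.
Step 3:
                   C          J
  I            1.033    0.08086
  C          0.01484   -0.01484
  E            1.048    0.06602
  solve Keq expr → x = -0.004945; check Q = 2.4980e-04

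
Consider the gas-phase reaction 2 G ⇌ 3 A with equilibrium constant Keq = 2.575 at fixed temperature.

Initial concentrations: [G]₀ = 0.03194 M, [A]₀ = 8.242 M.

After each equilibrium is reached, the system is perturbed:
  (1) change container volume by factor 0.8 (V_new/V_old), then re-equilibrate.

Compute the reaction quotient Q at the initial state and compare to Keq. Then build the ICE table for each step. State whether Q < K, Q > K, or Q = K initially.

Q₀ = 5.4882e+05; Q > K (proceeds reverse)

Q₀ = 5.4882e+05 vs Keq = 2.575 ⇒ Q>K, reverse
Step 1:
                    G           A
  I           0.03194       8.242
  C             3.411      -5.117
  E             3.443       3.125
  solve Keq expr → x = -1.706; check Q = 2.575
Then change container volume by factor 0.8 (V_new/V_old).
Step 2:
                    G           A
  I             4.304       3.907
  C             0.136      -0.204
  E              4.44       3.703
  solve Keq expr → x = -0.06801; check Q = 2.575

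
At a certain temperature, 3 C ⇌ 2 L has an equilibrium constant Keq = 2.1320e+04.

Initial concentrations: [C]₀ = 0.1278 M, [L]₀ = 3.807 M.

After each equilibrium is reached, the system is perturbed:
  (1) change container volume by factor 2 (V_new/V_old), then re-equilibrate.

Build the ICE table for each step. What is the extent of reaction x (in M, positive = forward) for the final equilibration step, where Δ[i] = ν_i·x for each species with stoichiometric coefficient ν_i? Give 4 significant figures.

Q₀ = 6943 vs Keq = 2.1320e+04 ⇒ Q<K, forward
Step 1:
                   C          L
  Initial     0.1278      3.807
  Change    -0.03947    0.02631
  Equil      0.08833      3.833
  solve Keq expr → x = 0.01316; check Q = 2.1320e+04
Then change container volume by factor 2 (V_new/V_old).
Step 2:
                   C          L
  Initial    0.04417      1.917
  Change     0.01133  -0.007556
  Equil       0.0555      1.909
  solve Keq expr → x = -0.003778; check Q = 2.1320e+04

x = -0.003778 M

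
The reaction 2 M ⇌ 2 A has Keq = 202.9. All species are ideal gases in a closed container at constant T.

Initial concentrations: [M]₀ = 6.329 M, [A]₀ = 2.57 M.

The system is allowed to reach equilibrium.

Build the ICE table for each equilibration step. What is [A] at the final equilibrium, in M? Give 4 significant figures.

Q₀ = 0.1649 vs Keq = 202.9 ⇒ Q<K, forward
Step 1:
                   M          A
  Initial      6.329       2.57
  Change      -5.745      5.745
  Equil       0.5838      8.315
  solve Keq expr → x = 2.873; check Q = 202.9

[A]_eq = 8.315 M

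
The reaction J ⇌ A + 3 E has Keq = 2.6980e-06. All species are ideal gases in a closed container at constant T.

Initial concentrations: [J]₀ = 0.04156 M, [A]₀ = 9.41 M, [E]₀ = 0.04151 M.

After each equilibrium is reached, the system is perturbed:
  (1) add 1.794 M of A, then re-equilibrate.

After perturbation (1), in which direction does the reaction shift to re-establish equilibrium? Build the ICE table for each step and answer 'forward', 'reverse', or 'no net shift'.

Q₀ = 0.01619 vs Keq = 2.6980e-06 ⇒ Q>K, reverse
Step 1:
                   J          A          E
  init       0.04156       9.41    0.04151
  Δ            0.013     -0.013   -0.03901
  eq         0.05456      9.397   0.002502
  solve Keq expr → x = -0.013; check Q = 2.6980e-06
Then add 1.794 M of A.
Step 2:
                   J          A          E
  init       0.05456      11.19   0.002502
  Δ       4.6961e-05 -4.6961e-05 -1.4088e-04
  eq         0.05461      11.19   0.002361
  solve Keq expr → x = -4.6961e-05; check Q = 2.6980e-06

Direction: reverse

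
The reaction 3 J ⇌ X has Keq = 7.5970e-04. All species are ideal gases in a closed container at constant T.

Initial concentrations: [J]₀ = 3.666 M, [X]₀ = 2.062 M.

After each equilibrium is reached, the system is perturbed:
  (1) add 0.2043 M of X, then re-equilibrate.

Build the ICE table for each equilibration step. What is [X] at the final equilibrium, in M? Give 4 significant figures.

Q₀ = 0.04185 vs Keq = 7.5970e-04 ⇒ Q>K, reverse
Step 1:
                   J          X
  I            3.666      2.062
  C            4.802     -1.601
  E            8.468     0.4613
  solve Keq expr → x = -1.601; check Q = 7.5970e-04
Then add 0.2043 M of X.
Step 2:
                   J          X
  I            8.468     0.6656
  C           0.4048    -0.1349
  E            8.873     0.5307
  solve Keq expr → x = -0.1349; check Q = 7.5970e-04

[X]_eq = 0.5307 M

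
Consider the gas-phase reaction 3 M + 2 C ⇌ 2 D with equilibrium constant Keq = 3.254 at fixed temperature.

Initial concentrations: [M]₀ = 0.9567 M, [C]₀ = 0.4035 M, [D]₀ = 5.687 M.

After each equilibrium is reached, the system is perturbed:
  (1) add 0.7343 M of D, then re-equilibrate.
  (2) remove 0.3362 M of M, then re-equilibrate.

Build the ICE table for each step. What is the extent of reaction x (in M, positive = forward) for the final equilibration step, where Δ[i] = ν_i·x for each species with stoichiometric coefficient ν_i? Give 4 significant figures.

x = -0.05934 M

Q₀ = 226.9 vs Keq = 3.254 ⇒ Q>K, reverse
Step 1:
                   M          C          D
  Initial     0.9567     0.4035      5.687
  Change      0.9667     0.6445    -0.6445
  Equil        1.923      1.048      5.043
  solve Keq expr → x = -0.3222; check Q = 3.254
Then add 0.7343 M of D.
Step 2:
                   M          C          D
  Initial      1.923      1.048      5.777
  Change     0.09084    0.06056   -0.06056
  Equil        2.014      1.109      5.716
  solve Keq expr → x = -0.03028; check Q = 3.254
Then remove 0.3362 M of M.
Step 3:
                   M          C          D
  Initial      1.678      1.109      5.716
  Change       0.178     0.1187    -0.1187
  Equil        1.856      1.227      5.598
  solve Keq expr → x = -0.05934; check Q = 3.254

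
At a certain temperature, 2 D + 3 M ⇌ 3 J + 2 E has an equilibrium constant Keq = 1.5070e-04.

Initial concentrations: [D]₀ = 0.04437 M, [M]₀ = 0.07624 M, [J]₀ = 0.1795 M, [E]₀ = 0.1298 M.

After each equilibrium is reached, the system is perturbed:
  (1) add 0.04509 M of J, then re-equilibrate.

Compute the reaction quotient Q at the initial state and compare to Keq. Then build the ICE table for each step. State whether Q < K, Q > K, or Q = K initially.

Q₀ = 111.7; Q > K (proceeds reverse)

Q₀ = 111.7 vs Keq = 1.5070e-04 ⇒ Q>K, reverse
Step 1:
                  D         M         J         E
  I         0.04437   0.07624    0.1795    0.1298
  C         0.09809    0.1471   -0.1471  -0.09809
  E          0.1425    0.2234   0.03236   0.03171
  solve Keq expr → x = -0.04905; check Q = 1.5070e-04
Then add 0.04509 M of J.
Step 2:
                  D         M         J         E
  I          0.1425    0.2234   0.07745   0.03171
  C         0.01421   0.02131  -0.02131  -0.01421
  E          0.1567    0.2447   0.05614    0.0175
  solve Keq expr → x = -0.007105; check Q = 1.5070e-04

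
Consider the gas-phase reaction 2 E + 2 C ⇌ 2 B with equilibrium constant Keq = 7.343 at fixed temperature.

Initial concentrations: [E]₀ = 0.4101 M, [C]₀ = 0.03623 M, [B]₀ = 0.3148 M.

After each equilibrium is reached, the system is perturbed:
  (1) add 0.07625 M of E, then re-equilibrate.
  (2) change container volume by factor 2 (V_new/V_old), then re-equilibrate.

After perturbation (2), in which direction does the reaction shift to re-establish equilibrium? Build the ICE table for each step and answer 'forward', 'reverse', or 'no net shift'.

Direction: reverse

Q₀ = 448.9 vs Keq = 7.343 ⇒ Q>K, reverse
Step 1:
                    E           C           B
  Initial      0.4101     0.03623      0.3148
  Change       0.1095      0.1095     -0.1095
  Equil        0.5196      0.1458      0.2053
  solve Keq expr → x = -0.05477; check Q = 7.343
Then add 0.07625 M of E.
Step 2:
                    E           C           B
  Initial      0.5959      0.1458      0.2053
  Change      -0.0101     -0.0101      0.0101
  Equil        0.5858      0.1357      0.2154
  solve Keq expr → x = 0.00505; check Q = 7.343
Then change container volume by factor 2 (V_new/V_old).
Step 3:
                    E           C           B
  Initial      0.2929     0.06784      0.1077
  Change      0.02628     0.02628    -0.02628
  Equil        0.3192     0.09411      0.0814
  solve Keq expr → x = -0.01314; check Q = 7.343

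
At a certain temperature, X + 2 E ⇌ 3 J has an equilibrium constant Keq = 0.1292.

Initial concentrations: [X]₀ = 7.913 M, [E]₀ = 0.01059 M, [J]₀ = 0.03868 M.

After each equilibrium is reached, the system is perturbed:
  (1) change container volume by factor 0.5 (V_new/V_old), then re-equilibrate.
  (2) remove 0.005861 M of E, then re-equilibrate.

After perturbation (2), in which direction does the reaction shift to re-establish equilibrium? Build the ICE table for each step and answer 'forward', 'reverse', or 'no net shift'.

Direction: reverse

Q₀ = 0.06521 vs Keq = 0.1292 ⇒ Q<K, forward
Step 1:
                   X          E          J
  init         7.913    0.01059    0.03868
  Δ         -0.00106  -0.002119   0.003179
  eq           7.912   0.008471    0.04186
  solve Keq expr → x = 0.00106; check Q = 0.1292
Then change container volume by factor 0.5 (V_new/V_old).
Step 2:
                   X          E          J
  init         15.82    0.01694    0.08372
  Δ                0          0          0
  eq           15.82    0.01694    0.08372
  solve Keq expr → x = 0; check Q = 0.1292
Then remove 0.005861 M of E.
Step 3:
                   X          E          J
  init         15.82    0.01108    0.08372
  Δ         0.002025    0.00405  -0.006075
  eq           15.83    0.01513    0.07764
  solve Keq expr → x = -0.002025; check Q = 0.1292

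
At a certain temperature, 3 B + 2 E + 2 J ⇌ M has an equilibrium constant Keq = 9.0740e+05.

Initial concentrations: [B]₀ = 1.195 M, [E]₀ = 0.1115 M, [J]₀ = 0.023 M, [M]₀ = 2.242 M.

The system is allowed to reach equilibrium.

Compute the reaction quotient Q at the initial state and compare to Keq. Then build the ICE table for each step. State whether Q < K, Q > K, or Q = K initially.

Q₀ = 1.9977e+05 vs Keq = 9.0740e+05 ⇒ Q<K, forward
Step 1:
                  B         E         J         M
  I           1.195    0.1115     0.023     2.242
  C        -0.01619  -0.01079  -0.01079  0.005395
  E           1.179    0.1007   0.01221     2.247
  solve Keq expr → x = 0.005395; check Q = 9.0740e+05

Q₀ = 1.9977e+05; Q < K (proceeds forward)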